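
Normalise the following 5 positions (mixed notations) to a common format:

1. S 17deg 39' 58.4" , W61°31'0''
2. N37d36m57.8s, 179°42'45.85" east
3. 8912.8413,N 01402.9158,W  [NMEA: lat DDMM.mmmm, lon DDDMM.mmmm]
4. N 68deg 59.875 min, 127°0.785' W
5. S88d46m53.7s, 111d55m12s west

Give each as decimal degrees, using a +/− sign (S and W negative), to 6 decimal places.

Point 1:
  Latitude: 17 + 39/60 + 58.4/3600 = 17.6662222
  S ⇒ negate
  Lon: 31′ + 0″ = 31.00000′; 61 + 31.00000/60 = 61.5166667
  hemisphere W, so the sign is −
Point 2:
  Latitude: 37° + 36/60 + 57.8/3600 = 37 + 0.600000 + 0.016056 = 37.6160556
  N → positive
  Lon: 179 + 42/60 + 45.85/3600 = 179.7127361
  E → positive
Point 3:
  φ: degrees = first 2 digits = 89, minutes = 12.8413; 89 + 12.8413/60 = 89.2140217
  N → positive
  Longitude: degrees = first 3 digits = 14, minutes = 2.9158; 14 + 2.9158/60 = 14.0485967
  W → negative
Point 4:
  φ: 68 + 59.875/60 = 68.9979167
  N ⇒ keep positive
  Longitude: 127 + 0.785/60 = 127.0130833
  W ⇒ negate
Point 5:
  Lat: 88 + 46/60 + 53.7/3600 = 88.7815833
  S ⇒ negate
  Longitude: 111 + 55/60 + 12/3600 = 111.9200000
  hemisphere W, so the sign is −

1. -17.666222, -61.516667
2. 37.616056, 179.712736
3. 89.214022, -14.048597
4. 68.997917, -127.013083
5. -88.781583, -111.920000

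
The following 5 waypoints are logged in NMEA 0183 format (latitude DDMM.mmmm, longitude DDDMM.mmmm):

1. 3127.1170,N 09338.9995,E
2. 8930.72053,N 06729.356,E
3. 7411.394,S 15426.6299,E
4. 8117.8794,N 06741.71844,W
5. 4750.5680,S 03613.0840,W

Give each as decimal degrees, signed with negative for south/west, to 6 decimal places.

Point 1:
  Latitude: degrees = first 2 digits = 31, minutes = 27.117; 31 + 27.117/60 = 31.4519500
  N → positive
  Longitude: degrees = first 3 digits = 93, minutes = 38.9995; 93 + 38.9995/60 = 93.6499917
  E ⇒ keep positive
Point 2:
  Lat: degrees = first 2 digits = 89, minutes = 30.72053; 89 + 30.72053/60 = 89.5120088
  N → positive
  λ: degrees = first 3 digits = 67, minutes = 29.356; 67 + 29.356/60 = 67.4892667
  E ⇒ keep positive
Point 3:
  Lat: degrees = first 2 digits = 74, minutes = 11.394; 74 + 11.394/60 = 74.1899000
  S ⇒ negate
  Lon: split at 3 digits → 154° and 26.6299′; 154 + 26.6299/60 = 154.4438317
  E ⇒ keep positive
Point 4:
  Lat: degrees = first 2 digits = 81, minutes = 17.8794; 81 + 17.8794/60 = 81.2979900
  N → positive
  Longitude: degrees = first 3 digits = 67, minutes = 41.71844; 67 + 41.71844/60 = 67.6953073
  W ⇒ negate
Point 5:
  Latitude: degrees = first 2 digits = 47, minutes = 50.568; 47 + 50.568/60 = 47.8428000
  hemisphere S, so the sign is −
  Longitude: split at 3 digits → 036° and 13.084′; 36 + 13.084/60 = 36.2180667
  hemisphere W, so the sign is −

1. 31.451950, 93.649992
2. 89.512009, 67.489267
3. -74.189900, 154.443832
4. 81.297990, -67.695307
5. -47.842800, -36.218067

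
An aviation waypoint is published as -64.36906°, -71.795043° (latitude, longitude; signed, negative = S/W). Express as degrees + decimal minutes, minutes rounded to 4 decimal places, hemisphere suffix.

Latitude is negative → S; |value| = 64.369060
φ: 64° + 0.369060 × 60 = 64° 22.143600′
Longitude is negative → W; |value| = 71.795043
Lon: 71° + 0.795043 × 60 = 71° 47.702580′

64° 22.1436′ S, 71° 47.7026′ W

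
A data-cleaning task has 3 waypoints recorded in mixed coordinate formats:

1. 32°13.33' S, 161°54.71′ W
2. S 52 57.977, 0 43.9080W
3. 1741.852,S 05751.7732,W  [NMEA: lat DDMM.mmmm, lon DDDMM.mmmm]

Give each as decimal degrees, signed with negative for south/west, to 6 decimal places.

1. -32.222167, -161.911833
2. -52.966283, -0.731800
3. -17.697533, -57.862887

Point 1:
  φ: 32 + 13.33/60 = 32.2221667
  S → negative
  Lon: 161 + 54.71/60 = 161.9118333
  hemisphere W, so the sign is −
Point 2:
  Latitude: 57.977′ = 0.966283°; total 52.9662833
  S → negative
  λ: 0 + 43.908/60 = 0.7318000
  W ⇒ negate
Point 3:
  Lat: degrees = first 2 digits = 17, minutes = 41.852; 17 + 41.852/60 = 17.6975333
  S ⇒ negate
  Lon: split at 3 digits → 057° and 51.7732′; 57 + 51.7732/60 = 57.8628867
  W → negative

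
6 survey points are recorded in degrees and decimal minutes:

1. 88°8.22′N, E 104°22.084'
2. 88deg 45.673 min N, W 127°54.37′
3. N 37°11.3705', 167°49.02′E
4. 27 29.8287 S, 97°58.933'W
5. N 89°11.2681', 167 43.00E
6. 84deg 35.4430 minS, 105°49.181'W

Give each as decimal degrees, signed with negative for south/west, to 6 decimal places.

Point 1:
  Latitude: 88 + 8.22/60 = 88.1370000
  N ⇒ keep positive
  Lon: 104 + 22.084/60 = 104.3680667
  E → positive
Point 2:
  Latitude: 45.673′ = 0.761217°; total 88.7612167
  N ⇒ keep positive
  λ: 54.37′ = 0.906167°; total 127.9061667
  W → negative
Point 3:
  Lat: 11.3705′ = 0.189508°; total 37.1895083
  N → positive
  Lon: 49.02′ = 0.817000°; total 167.8170000
  E ⇒ keep positive
Point 4:
  Lat: 29.8287′ = 0.497145°; total 27.4971450
  S ⇒ negate
  Longitude: 58.933′ = 0.982217°; total 97.9822167
  hemisphere W, so the sign is −
Point 5:
  Lat: 89 + 11.2681/60 = 89.1878017
  N → positive
  λ: 167 + 43/60 = 167.7166667
  E ⇒ keep positive
Point 6:
  φ: 84 + 35.443/60 = 84.5907167
  S → negative
  Lon: 105 + 49.181/60 = 105.8196833
  W → negative

1. 88.137000, 104.368067
2. 88.761217, -127.906167
3. 37.189508, 167.817000
4. -27.497145, -97.982217
5. 89.187802, 167.716667
6. -84.590717, -105.819683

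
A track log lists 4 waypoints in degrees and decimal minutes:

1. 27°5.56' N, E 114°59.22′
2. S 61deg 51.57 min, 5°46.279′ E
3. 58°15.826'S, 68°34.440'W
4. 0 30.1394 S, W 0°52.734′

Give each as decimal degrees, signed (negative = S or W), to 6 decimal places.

Point 1:
  Latitude: 5.56′ = 0.092667°; total 27.0926667
  N → positive
  Longitude: 59.22′ = 0.987000°; total 114.9870000
  E → positive
Point 2:
  Lat: 61 + 51.57/60 = 61.8595000
  S → negative
  Lon: 5 + 46.279/60 = 5.7713167
  E → positive
Point 3:
  Latitude: 15.826′ = 0.263767°; total 58.2637667
  S ⇒ negate
  λ: 68 + 34.44/60 = 68.5740000
  W → negative
Point 4:
  Lat: 0 + 30.1394/60 = 0.5023233
  hemisphere S, so the sign is −
  λ: 52.734′ = 0.878900°; total 0.8789000
  hemisphere W, so the sign is −

1. 27.092667, 114.987000
2. -61.859500, 5.771317
3. -58.263767, -68.574000
4. -0.502323, -0.878900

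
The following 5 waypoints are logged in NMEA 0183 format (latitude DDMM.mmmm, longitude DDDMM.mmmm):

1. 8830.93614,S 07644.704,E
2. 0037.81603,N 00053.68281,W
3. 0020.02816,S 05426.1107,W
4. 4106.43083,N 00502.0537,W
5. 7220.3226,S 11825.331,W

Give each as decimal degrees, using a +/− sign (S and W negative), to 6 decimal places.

Point 1:
  Latitude: degrees = first 2 digits = 88, minutes = 30.93614; 88 + 30.93614/60 = 88.5156023
  S → negative
  λ: split at 3 digits → 076° and 44.704′; 76 + 44.704/60 = 76.7450667
  E ⇒ keep positive
Point 2:
  φ: degrees = first 2 digits = 0, minutes = 37.81603; 0 + 37.81603/60 = 0.6302672
  N ⇒ keep positive
  Lon: split at 3 digits → 000° and 53.68281′; 0 + 53.68281/60 = 0.8947135
  W ⇒ negate
Point 3:
  φ: degrees = first 2 digits = 0, minutes = 20.02816; 0 + 20.02816/60 = 0.3338027
  hemisphere S, so the sign is −
  Longitude: split at 3 digits → 054° and 26.1107′; 54 + 26.1107/60 = 54.4351783
  W → negative
Point 4:
  φ: degrees = first 2 digits = 41, minutes = 6.43083; 41 + 6.43083/60 = 41.1071805
  N ⇒ keep positive
  Lon: degrees = first 3 digits = 5, minutes = 2.0537; 5 + 2.0537/60 = 5.0342283
  W ⇒ negate
Point 5:
  Latitude: split at 2 digits → 72° and 20.3226′; 72 + 20.3226/60 = 72.3387100
  hemisphere S, so the sign is −
  Longitude: degrees = first 3 digits = 118, minutes = 25.331; 118 + 25.331/60 = 118.4221833
  W → negative

1. -88.515602, 76.745067
2. 0.630267, -0.894714
3. -0.333803, -54.435178
4. 41.107181, -5.034228
5. -72.338710, -118.422183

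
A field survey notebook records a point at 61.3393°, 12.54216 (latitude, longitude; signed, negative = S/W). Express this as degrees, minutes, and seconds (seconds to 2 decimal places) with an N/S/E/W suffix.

61°20′21.48″ N, 12°32′31.78″ E

Lat: whole degrees 61; 20.35800′ → 20′ and 21.4800″
Lon: 0.542160° → 32.52960′; 0.52960 × 60 = 31.7760″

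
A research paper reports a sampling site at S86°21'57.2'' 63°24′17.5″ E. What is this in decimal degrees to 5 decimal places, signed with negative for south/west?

φ: 86° + 21/60 + 57.2/3600 = 86 + 0.350000 + 0.015889 = 86.365889
S → negative
λ: 63 + 24/60 + 17.5/3600 = 63.404861
E ⇒ keep positive

-86.36589, 63.40486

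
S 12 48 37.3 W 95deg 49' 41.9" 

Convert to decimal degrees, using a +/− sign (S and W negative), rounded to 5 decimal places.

-12.81036, -95.82831

φ: 12° + 48/60 + 37.3/3600 = 12 + 0.800000 + 0.010361 = 12.810361
S ⇒ negate
Lon: 49′ + 41.9″ = 49.69833′; 95 + 49.69833/60 = 95.828306
W ⇒ negate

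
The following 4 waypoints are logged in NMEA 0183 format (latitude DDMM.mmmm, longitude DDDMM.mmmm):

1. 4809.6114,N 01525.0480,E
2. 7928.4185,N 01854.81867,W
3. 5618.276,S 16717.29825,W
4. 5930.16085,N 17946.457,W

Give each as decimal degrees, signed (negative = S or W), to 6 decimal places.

Point 1:
  Lat: degrees = first 2 digits = 48, minutes = 9.6114; 48 + 9.6114/60 = 48.1601900
  N → positive
  Lon: split at 3 digits → 015° and 25.048′; 15 + 25.048/60 = 15.4174667
  E → positive
Point 2:
  Latitude: split at 2 digits → 79° and 28.4185′; 79 + 28.4185/60 = 79.4736417
  N ⇒ keep positive
  Longitude: split at 3 digits → 018° and 54.81867′; 18 + 54.81867/60 = 18.9136445
  W ⇒ negate
Point 3:
  Lat: split at 2 digits → 56° and 18.276′; 56 + 18.276/60 = 56.3046000
  S ⇒ negate
  Lon: split at 3 digits → 167° and 17.29825′; 167 + 17.29825/60 = 167.2883042
  W → negative
Point 4:
  Latitude: degrees = first 2 digits = 59, minutes = 30.16085; 59 + 30.16085/60 = 59.5026808
  N ⇒ keep positive
  Longitude: split at 3 digits → 179° and 46.457′; 179 + 46.457/60 = 179.7742833
  hemisphere W, so the sign is −

1. 48.160190, 15.417467
2. 79.473642, -18.913645
3. -56.304600, -167.288304
4. 59.502681, -179.774283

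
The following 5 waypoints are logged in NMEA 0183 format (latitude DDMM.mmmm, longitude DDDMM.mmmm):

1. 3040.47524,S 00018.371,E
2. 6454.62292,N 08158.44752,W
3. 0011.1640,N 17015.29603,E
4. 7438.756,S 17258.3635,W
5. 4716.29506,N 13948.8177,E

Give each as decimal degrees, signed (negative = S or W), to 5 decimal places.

1. -30.67459, 0.30618
2. 64.91038, -81.97413
3. 0.18607, 170.25493
4. -74.64593, -172.97273
5. 47.27158, 139.81363

Point 1:
  Latitude: split at 2 digits → 30° and 40.47524′; 30 + 40.47524/60 = 30.674587
  S ⇒ negate
  Longitude: degrees = first 3 digits = 0, minutes = 18.371; 0 + 18.371/60 = 0.306183
  E → positive
Point 2:
  Lat: degrees = first 2 digits = 64, minutes = 54.62292; 64 + 54.62292/60 = 64.910382
  N ⇒ keep positive
  Longitude: split at 3 digits → 081° and 58.44752′; 81 + 58.44752/60 = 81.974125
  W ⇒ negate
Point 3:
  φ: split at 2 digits → 00° and 11.164′; 0 + 11.164/60 = 0.186067
  N → positive
  Longitude: degrees = first 3 digits = 170, minutes = 15.29603; 170 + 15.29603/60 = 170.254934
  E → positive
Point 4:
  φ: split at 2 digits → 74° and 38.756′; 74 + 38.756/60 = 74.645933
  S → negative
  λ: degrees = first 3 digits = 172, minutes = 58.3635; 172 + 58.3635/60 = 172.972725
  hemisphere W, so the sign is −
Point 5:
  φ: split at 2 digits → 47° and 16.29506′; 47 + 16.29506/60 = 47.271584
  N ⇒ keep positive
  λ: degrees = first 3 digits = 139, minutes = 48.8177; 139 + 48.8177/60 = 139.813628
  E → positive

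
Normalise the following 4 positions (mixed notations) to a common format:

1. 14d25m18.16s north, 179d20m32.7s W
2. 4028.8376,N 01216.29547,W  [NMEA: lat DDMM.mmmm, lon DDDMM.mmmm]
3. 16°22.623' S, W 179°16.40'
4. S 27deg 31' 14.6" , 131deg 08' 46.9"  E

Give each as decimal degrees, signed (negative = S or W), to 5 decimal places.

1. 14.42171, -179.34242
2. 40.48063, -12.27159
3. -16.37705, -179.27333
4. -27.52072, 131.14636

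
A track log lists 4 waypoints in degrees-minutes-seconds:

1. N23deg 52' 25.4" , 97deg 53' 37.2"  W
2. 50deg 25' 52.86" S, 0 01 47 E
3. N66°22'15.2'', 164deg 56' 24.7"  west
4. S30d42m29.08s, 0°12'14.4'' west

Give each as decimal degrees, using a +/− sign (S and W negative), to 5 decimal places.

Point 1:
  Latitude: 23 + 52/60 + 25.4/3600 = 23.873722
  N ⇒ keep positive
  Lon: 97° + 53/60 + 37.2/3600 = 97 + 0.883333 + 0.010333 = 97.893667
  W ⇒ negate
Point 2:
  Latitude: 50 + 25/60 + 52.86/3600 = 50.431350
  S ⇒ negate
  Lon: 1′ + 47″ = 1.78333′; 0 + 1.78333/60 = 0.029722
  E ⇒ keep positive
Point 3:
  φ: 66° + 22/60 + 15.2/3600 = 66 + 0.366667 + 0.004222 = 66.370889
  N → positive
  Longitude: 164° + 56/60 + 24.7/3600 = 164 + 0.933333 + 0.006861 = 164.940194
  W → negative
Point 4:
  Lat: 42′ + 29.08″ = 42.48467′; 30 + 42.48467/60 = 30.708078
  S ⇒ negate
  Lon: 0 + 12/60 + 14.4/3600 = 0.204000
  hemisphere W, so the sign is −

1. 23.87372, -97.89367
2. -50.43135, 0.02972
3. 66.37089, -164.94019
4. -30.70808, -0.20400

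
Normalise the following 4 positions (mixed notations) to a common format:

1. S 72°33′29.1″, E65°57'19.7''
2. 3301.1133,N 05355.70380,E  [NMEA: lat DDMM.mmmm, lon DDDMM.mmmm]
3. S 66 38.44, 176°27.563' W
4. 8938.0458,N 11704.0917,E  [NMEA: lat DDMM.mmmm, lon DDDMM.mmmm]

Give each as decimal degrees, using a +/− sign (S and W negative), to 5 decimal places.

Point 1:
  Latitude: 72 + 33/60 + 29.1/3600 = 72.558083
  hemisphere S, so the sign is −
  λ: 65° + 57/60 + 19.7/3600 = 65 + 0.950000 + 0.005472 = 65.955472
  E → positive
Point 2:
  φ: split at 2 digits → 33° and 1.1133′; 33 + 1.1133/60 = 33.018555
  N ⇒ keep positive
  λ: split at 3 digits → 053° and 55.7038′; 53 + 55.7038/60 = 53.928397
  E ⇒ keep positive
Point 3:
  Lat: 66 + 38.44/60 = 66.640667
  S ⇒ negate
  λ: 27.563′ = 0.459383°; total 176.459383
  W → negative
Point 4:
  Latitude: degrees = first 2 digits = 89, minutes = 38.0458; 89 + 38.0458/60 = 89.634097
  N → positive
  Lon: split at 3 digits → 117° and 4.0917′; 117 + 4.0917/60 = 117.068195
  E ⇒ keep positive

1. -72.55808, 65.95547
2. 33.01856, 53.92840
3. -66.64067, -176.45938
4. 89.63410, 117.06820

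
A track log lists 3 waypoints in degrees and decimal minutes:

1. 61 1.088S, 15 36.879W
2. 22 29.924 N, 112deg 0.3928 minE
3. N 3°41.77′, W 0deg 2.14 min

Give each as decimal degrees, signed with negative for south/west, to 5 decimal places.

1. -61.01813, -15.61465
2. 22.49873, 112.00655
3. 3.69617, -0.03567

Point 1:
  Lat: 61 + 1.088/60 = 61.018133
  S → negative
  λ: 15 + 36.879/60 = 15.614650
  W ⇒ negate
Point 2:
  Lat: 29.924′ = 0.498733°; total 22.498733
  N → positive
  Lon: 0.3928′ = 0.006547°; total 112.006547
  E → positive
Point 3:
  φ: 3 + 41.77/60 = 3.696167
  N → positive
  λ: 2.14′ = 0.035667°; total 0.035667
  W → negative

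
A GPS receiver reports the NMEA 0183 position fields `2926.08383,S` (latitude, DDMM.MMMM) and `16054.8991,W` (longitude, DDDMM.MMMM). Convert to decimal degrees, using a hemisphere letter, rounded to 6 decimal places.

29.434731° S, 160.914985° W

Latitude: split at 2 digits → 29° and 26.08383′; 29 + 26.08383/60 = 29.4347305
λ: split at 3 digits → 160° and 54.8991′; 160 + 54.8991/60 = 160.9149850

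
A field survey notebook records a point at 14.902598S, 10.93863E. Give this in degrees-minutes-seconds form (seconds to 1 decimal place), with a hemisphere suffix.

Latitude: 0.902598 × 60 = 54.15588′ → 54′, remainder × 60 = 9.353″
λ: 0.938630 × 60 = 56.31780′ → 56′, remainder × 60 = 19.068″

14°54′9.4″ S, 10°56′19.1″ E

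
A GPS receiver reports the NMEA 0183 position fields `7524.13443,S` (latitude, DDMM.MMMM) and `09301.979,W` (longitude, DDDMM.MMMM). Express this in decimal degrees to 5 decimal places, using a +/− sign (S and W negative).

-75.40224, -93.03298

Latitude: split at 2 digits → 75° and 24.13443′; 75 + 24.13443/60 = 75.402241
S → negative
Lon: degrees = first 3 digits = 93, minutes = 1.979; 93 + 1.979/60 = 93.032983
hemisphere W, so the sign is −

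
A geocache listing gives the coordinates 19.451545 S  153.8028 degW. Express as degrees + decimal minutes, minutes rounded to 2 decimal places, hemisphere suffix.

φ: minutes = (19.451545 − 19) × 60 = 27.0927
Longitude: fractional part 0.802800 → 48.1680 minutes

19° 27.09′ S, 153° 48.17′ W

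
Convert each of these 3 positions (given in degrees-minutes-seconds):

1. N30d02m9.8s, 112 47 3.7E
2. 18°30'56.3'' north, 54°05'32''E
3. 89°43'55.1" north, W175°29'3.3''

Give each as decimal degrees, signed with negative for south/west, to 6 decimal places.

Point 1:
  Lat: 30 + 2/60 + 9.8/3600 = 30.0360556
  N ⇒ keep positive
  Lon: 112° + 47/60 + 3.7/3600 = 112 + 0.783333 + 0.001028 = 112.7843611
  E ⇒ keep positive
Point 2:
  Lat: 30′ + 56.3″ = 30.93833′; 18 + 30.93833/60 = 18.5156389
  N → positive
  Lon: 5′ + 32″ = 5.53333′; 54 + 5.53333/60 = 54.0922222
  E ⇒ keep positive
Point 3:
  Lat: 89° + 43/60 + 55.1/3600 = 89 + 0.716667 + 0.015306 = 89.7319722
  N → positive
  Longitude: 175° + 29/60 + 3.3/3600 = 175 + 0.483333 + 0.000917 = 175.4842500
  hemisphere W, so the sign is −

1. 30.036056, 112.784361
2. 18.515639, 54.092222
3. 89.731972, -175.484250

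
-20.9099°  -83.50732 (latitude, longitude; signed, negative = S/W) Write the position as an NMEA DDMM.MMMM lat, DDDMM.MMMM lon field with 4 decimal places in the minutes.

2054.5940,S / 08330.4392,W

Latitude is negative → S; |value| = 20.909900
Lat: fractional part 0.909900 → 54.594000 minutes
Longitude is negative → W; |value| = 83.507320
λ: 83° + 0.507320 × 60 = 83° 30.439200′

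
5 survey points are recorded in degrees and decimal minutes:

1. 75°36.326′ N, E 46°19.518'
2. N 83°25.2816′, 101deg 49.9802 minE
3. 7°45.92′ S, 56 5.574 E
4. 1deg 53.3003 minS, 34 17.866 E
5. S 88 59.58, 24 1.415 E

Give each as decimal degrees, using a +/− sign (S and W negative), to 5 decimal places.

1. 75.60543, 46.32530
2. 83.42136, 101.83300
3. -7.76533, 56.09290
4. -1.88834, 34.29777
5. -88.99300, 24.02358

Point 1:
  Latitude: 75 + 36.326/60 = 75.605433
  N ⇒ keep positive
  Lon: 19.518′ = 0.325300°; total 46.325300
  E ⇒ keep positive
Point 2:
  Lat: 25.2816′ = 0.421360°; total 83.421360
  N → positive
  Lon: 101 + 49.9802/60 = 101.833003
  E → positive
Point 3:
  Latitude: 45.92′ = 0.765333°; total 7.765333
  S ⇒ negate
  Lon: 5.574′ = 0.092900°; total 56.092900
  E ⇒ keep positive
Point 4:
  φ: 1 + 53.3003/60 = 1.888338
  S ⇒ negate
  Longitude: 34 + 17.866/60 = 34.297767
  E → positive
Point 5:
  Lat: 88 + 59.58/60 = 88.993000
  hemisphere S, so the sign is −
  Lon: 24 + 1.415/60 = 24.023583
  E → positive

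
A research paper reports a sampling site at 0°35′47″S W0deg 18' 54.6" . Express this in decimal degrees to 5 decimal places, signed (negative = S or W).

-0.59639, -0.31517

Lat: 0 + 35/60 + 47/3600 = 0.596389
hemisphere S, so the sign is −
λ: 0 + 18/60 + 54.6/3600 = 0.315167
hemisphere W, so the sign is −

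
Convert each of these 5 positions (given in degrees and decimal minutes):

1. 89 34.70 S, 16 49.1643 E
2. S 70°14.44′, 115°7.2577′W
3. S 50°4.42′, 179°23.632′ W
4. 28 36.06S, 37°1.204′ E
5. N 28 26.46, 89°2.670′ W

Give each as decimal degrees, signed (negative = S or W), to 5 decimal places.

1. -89.57833, 16.81941
2. -70.24067, -115.12096
3. -50.07367, -179.39387
4. -28.60100, 37.02007
5. 28.44100, -89.04450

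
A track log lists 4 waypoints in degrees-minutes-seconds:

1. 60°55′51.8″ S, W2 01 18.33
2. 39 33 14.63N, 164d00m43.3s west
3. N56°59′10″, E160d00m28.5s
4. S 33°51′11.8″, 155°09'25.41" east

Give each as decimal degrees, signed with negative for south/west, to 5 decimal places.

Point 1:
  Latitude: 55′ + 51.8″ = 55.86333′; 60 + 55.86333/60 = 60.931056
  S → negative
  Longitude: 2 + 1/60 + 18.33/3600 = 2.021758
  W → negative
Point 2:
  Latitude: 39 + 33/60 + 14.63/3600 = 39.554064
  N ⇒ keep positive
  Lon: 0′ + 43.3″ = 0.72167′; 164 + 0.72167/60 = 164.012028
  W ⇒ negate
Point 3:
  Latitude: 56° + 59/60 + 10/3600 = 56 + 0.983333 + 0.002778 = 56.986111
  N → positive
  Lon: 160° + 0/60 + 28.5/3600 = 160 + 0.000000 + 0.007917 = 160.007917
  E ⇒ keep positive
Point 4:
  φ: 33° + 51/60 + 11.8/3600 = 33 + 0.850000 + 0.003278 = 33.853278
  S → negative
  Longitude: 155 + 9/60 + 25.41/3600 = 155.157058
  E → positive

1. -60.93106, -2.02176
2. 39.55406, -164.01203
3. 56.98611, 160.00792
4. -33.85328, 155.15706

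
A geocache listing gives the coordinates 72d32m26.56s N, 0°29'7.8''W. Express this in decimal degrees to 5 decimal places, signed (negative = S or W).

72.54071, -0.48550

φ: 72 + 32/60 + 26.56/3600 = 72.540711
N → positive
Lon: 29′ + 7.8″ = 29.13000′; 0 + 29.13000/60 = 0.485500
W → negative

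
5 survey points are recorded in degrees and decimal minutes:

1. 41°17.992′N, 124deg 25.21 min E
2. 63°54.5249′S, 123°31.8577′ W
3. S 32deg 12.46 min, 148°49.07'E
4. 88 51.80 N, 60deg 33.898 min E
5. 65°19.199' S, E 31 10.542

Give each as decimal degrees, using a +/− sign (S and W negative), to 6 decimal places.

Point 1:
  φ: 41 + 17.992/60 = 41.2998667
  N → positive
  Lon: 25.21′ = 0.420167°; total 124.4201667
  E → positive
Point 2:
  φ: 54.5249′ = 0.908748°; total 63.9087483
  S ⇒ negate
  Lon: 123 + 31.8577/60 = 123.5309617
  W → negative
Point 3:
  Lat: 12.46′ = 0.207667°; total 32.2076667
  S ⇒ negate
  Longitude: 148 + 49.07/60 = 148.8178333
  E ⇒ keep positive
Point 4:
  Latitude: 51.8′ = 0.863333°; total 88.8633333
  N ⇒ keep positive
  λ: 33.898′ = 0.564967°; total 60.5649667
  E → positive
Point 5:
  φ: 65 + 19.199/60 = 65.3199833
  hemisphere S, so the sign is −
  Longitude: 10.542′ = 0.175700°; total 31.1757000
  E ⇒ keep positive

1. 41.299867, 124.420167
2. -63.908748, -123.530962
3. -32.207667, 148.817833
4. 88.863333, 60.564967
5. -65.319983, 31.175700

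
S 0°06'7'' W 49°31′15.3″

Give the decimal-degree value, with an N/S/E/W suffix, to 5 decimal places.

φ: 6′ + 7″ = 6.11667′; 0 + 6.11667/60 = 0.101944
Longitude: 49° + 31/60 + 15.3/3600 = 49 + 0.516667 + 0.004250 = 49.520917

0.10194° S, 49.52092° W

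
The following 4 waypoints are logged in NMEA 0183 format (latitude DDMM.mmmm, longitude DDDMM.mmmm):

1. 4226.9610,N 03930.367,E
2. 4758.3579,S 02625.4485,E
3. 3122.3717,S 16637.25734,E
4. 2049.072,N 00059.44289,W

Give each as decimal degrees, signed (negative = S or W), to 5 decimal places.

Point 1:
  Latitude: degrees = first 2 digits = 42, minutes = 26.961; 42 + 26.961/60 = 42.449350
  N ⇒ keep positive
  λ: degrees = first 3 digits = 39, minutes = 30.367; 39 + 30.367/60 = 39.506117
  E → positive
Point 2:
  Latitude: degrees = first 2 digits = 47, minutes = 58.3579; 47 + 58.3579/60 = 47.972632
  hemisphere S, so the sign is −
  Lon: degrees = first 3 digits = 26, minutes = 25.4485; 26 + 25.4485/60 = 26.424142
  E ⇒ keep positive
Point 3:
  Lat: degrees = first 2 digits = 31, minutes = 22.3717; 31 + 22.3717/60 = 31.372862
  hemisphere S, so the sign is −
  Lon: split at 3 digits → 166° and 37.25734′; 166 + 37.25734/60 = 166.620956
  E ⇒ keep positive
Point 4:
  φ: split at 2 digits → 20° and 49.072′; 20 + 49.072/60 = 20.817867
  N ⇒ keep positive
  λ: split at 3 digits → 000° and 59.44289′; 0 + 59.44289/60 = 0.990715
  W ⇒ negate

1. 42.44935, 39.50612
2. -47.97263, 26.42414
3. -31.37286, 166.62096
4. 20.81787, -0.99071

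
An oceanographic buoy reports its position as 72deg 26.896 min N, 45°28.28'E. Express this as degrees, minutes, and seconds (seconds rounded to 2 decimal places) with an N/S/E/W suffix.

φ: 26.89600′ → 26′ and 0.89600 × 60 = 53.7600″
Lon: fractional minutes 0.28000 × 60 = 16.8000″

72°26′53.76″ N, 45°28′16.80″ E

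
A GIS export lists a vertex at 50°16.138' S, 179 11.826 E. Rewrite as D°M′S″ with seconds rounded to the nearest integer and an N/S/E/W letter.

Lat: fractional minutes 0.13800 × 60 = 8.28″
λ: fractional minutes 0.82600 × 60 = 49.56″

50°16′8″ S, 179°11′50″ E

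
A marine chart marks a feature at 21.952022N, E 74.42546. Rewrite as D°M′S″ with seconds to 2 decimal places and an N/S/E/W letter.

Lat: 0.952022 × 60 = 57.12132′ → 57′, remainder × 60 = 7.2792″
λ: 0.425460° → 25.52760′; 0.52760 × 60 = 31.6560″

21°57′7.28″ N, 74°25′31.66″ E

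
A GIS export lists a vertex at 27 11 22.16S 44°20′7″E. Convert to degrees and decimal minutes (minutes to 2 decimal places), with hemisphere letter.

27° 11.37′ S, 44° 20.12′ E

Latitude: 11 + 22.16/60 = 11.3693′
Lon: seconds/60 = 0.11667; minutes = 20 + 0.11667 = 20.1167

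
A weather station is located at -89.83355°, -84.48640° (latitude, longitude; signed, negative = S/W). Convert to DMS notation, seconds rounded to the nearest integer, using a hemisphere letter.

89°50′1″ S, 84°29′11″ W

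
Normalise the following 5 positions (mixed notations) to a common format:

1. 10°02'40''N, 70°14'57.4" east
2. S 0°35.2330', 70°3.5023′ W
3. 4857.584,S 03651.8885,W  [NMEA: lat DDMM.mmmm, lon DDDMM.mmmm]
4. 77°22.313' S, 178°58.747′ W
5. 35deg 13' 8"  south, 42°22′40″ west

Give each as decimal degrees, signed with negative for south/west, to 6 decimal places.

Point 1:
  Latitude: 10 + 2/60 + 40/3600 = 10.0444444
  N ⇒ keep positive
  Longitude: 70° + 14/60 + 57.4/3600 = 70 + 0.233333 + 0.015944 = 70.2492778
  E ⇒ keep positive
Point 2:
  Lat: 0 + 35.233/60 = 0.5872167
  S ⇒ negate
  Lon: 70 + 3.5023/60 = 70.0583717
  W ⇒ negate
Point 3:
  Lat: degrees = first 2 digits = 48, minutes = 57.584; 48 + 57.584/60 = 48.9597333
  hemisphere S, so the sign is −
  Longitude: split at 3 digits → 036° and 51.8885′; 36 + 51.8885/60 = 36.8648083
  W ⇒ negate
Point 4:
  φ: 22.313′ = 0.371883°; total 77.3718833
  hemisphere S, so the sign is −
  Lon: 178 + 58.747/60 = 178.9791167
  hemisphere W, so the sign is −
Point 5:
  Latitude: 13′ + 8″ = 13.13333′; 35 + 13.13333/60 = 35.2188889
  S ⇒ negate
  λ: 22′ + 40″ = 22.66667′; 42 + 22.66667/60 = 42.3777778
  W ⇒ negate

1. 10.044444, 70.249278
2. -0.587217, -70.058372
3. -48.959733, -36.864808
4. -77.371883, -178.979117
5. -35.218889, -42.377778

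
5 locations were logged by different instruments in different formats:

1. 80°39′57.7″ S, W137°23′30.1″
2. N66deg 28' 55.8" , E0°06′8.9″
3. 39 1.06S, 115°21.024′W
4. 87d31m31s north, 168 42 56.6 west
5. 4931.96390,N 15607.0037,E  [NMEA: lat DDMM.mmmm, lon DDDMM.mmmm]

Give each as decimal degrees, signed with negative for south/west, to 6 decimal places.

1. -80.666028, -137.391694
2. 66.482167, 0.102472
3. -39.017667, -115.350400
4. 87.525278, -168.715722
5. 49.532732, 156.116728

Point 1:
  φ: 80 + 39/60 + 57.7/3600 = 80.6660278
  S ⇒ negate
  λ: 137 + 23/60 + 30.1/3600 = 137.3916944
  W → negative
Point 2:
  Lat: 66° + 28/60 + 55.8/3600 = 66 + 0.466667 + 0.015500 = 66.4821667
  N → positive
  Lon: 0° + 6/60 + 8.9/3600 = 0 + 0.100000 + 0.002472 = 0.1024722
  E ⇒ keep positive
Point 3:
  Lat: 39 + 1.06/60 = 39.0176667
  hemisphere S, so the sign is −
  Lon: 115 + 21.024/60 = 115.3504000
  W → negative
Point 4:
  φ: 87 + 31/60 + 31/3600 = 87.5252778
  N ⇒ keep positive
  Longitude: 168 + 42/60 + 56.6/3600 = 168.7157222
  W ⇒ negate
Point 5:
  φ: degrees = first 2 digits = 49, minutes = 31.9639; 49 + 31.9639/60 = 49.5327317
  N ⇒ keep positive
  Lon: split at 3 digits → 156° and 7.0037′; 156 + 7.0037/60 = 156.1167283
  E → positive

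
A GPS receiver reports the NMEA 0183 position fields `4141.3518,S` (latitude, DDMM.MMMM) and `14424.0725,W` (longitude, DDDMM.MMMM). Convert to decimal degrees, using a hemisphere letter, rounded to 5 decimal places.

φ: split at 2 digits → 41° and 41.3518′; 41 + 41.3518/60 = 41.689197
Lon: degrees = first 3 digits = 144, minutes = 24.0725; 144 + 24.0725/60 = 144.401208

41.68920° S, 144.40121° W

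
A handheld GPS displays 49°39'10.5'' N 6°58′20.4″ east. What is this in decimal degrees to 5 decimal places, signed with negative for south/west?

49.65292, 6.97233

φ: 39′ + 10.5″ = 39.17500′; 49 + 39.17500/60 = 49.652917
N → positive
λ: 58′ + 20.4″ = 58.34000′; 6 + 58.34000/60 = 6.972333
E ⇒ keep positive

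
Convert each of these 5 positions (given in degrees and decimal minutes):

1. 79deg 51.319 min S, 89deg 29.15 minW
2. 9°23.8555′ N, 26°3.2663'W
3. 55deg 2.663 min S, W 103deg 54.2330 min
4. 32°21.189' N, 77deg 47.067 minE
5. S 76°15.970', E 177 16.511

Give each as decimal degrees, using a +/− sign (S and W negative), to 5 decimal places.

1. -79.85532, -89.48583
2. 9.39759, -26.05444
3. -55.04438, -103.90388
4. 32.35315, 77.78445
5. -76.26617, 177.27518

Point 1:
  Lat: 79 + 51.319/60 = 79.855317
  hemisphere S, so the sign is −
  Longitude: 29.15′ = 0.485833°; total 89.485833
  W → negative
Point 2:
  Lat: 23.8555′ = 0.397592°; total 9.397592
  N ⇒ keep positive
  Lon: 26 + 3.2663/60 = 26.054438
  W ⇒ negate
Point 3:
  φ: 2.663′ = 0.044383°; total 55.044383
  S ⇒ negate
  Longitude: 54.233′ = 0.903883°; total 103.903883
  hemisphere W, so the sign is −
Point 4:
  φ: 32 + 21.189/60 = 32.353150
  N ⇒ keep positive
  Longitude: 77 + 47.067/60 = 77.784450
  E ⇒ keep positive
Point 5:
  Latitude: 76 + 15.97/60 = 76.266167
  hemisphere S, so the sign is −
  Lon: 177 + 16.511/60 = 177.275183
  E → positive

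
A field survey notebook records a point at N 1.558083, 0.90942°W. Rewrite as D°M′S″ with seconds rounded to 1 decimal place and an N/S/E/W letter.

Lat: 0.558083 × 60 = 33.48498′ → 33′, remainder × 60 = 29.099″
Lon: whole degrees 0; 54.56520′ → 54′ and 33.912″

1°33′29.1″ N, 0°54′33.9″ W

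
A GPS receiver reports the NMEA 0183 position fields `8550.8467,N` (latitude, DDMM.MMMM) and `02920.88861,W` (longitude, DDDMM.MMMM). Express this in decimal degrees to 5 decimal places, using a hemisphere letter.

85.84745° N, 29.34814° W

φ: split at 2 digits → 85° and 50.8467′; 85 + 50.8467/60 = 85.847445
λ: degrees = first 3 digits = 29, minutes = 20.88861; 29 + 20.88861/60 = 29.348144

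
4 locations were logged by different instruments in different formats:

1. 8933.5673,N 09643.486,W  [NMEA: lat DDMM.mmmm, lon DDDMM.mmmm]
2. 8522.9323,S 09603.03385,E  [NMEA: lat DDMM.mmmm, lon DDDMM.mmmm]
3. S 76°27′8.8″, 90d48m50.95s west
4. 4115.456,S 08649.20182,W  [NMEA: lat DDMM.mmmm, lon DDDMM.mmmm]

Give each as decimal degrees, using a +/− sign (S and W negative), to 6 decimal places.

Point 1:
  φ: split at 2 digits → 89° and 33.5673′; 89 + 33.5673/60 = 89.5594550
  N → positive
  λ: split at 3 digits → 096° and 43.486′; 96 + 43.486/60 = 96.7247667
  hemisphere W, so the sign is −
Point 2:
  Latitude: split at 2 digits → 85° and 22.9323′; 85 + 22.9323/60 = 85.3822050
  S → negative
  Lon: split at 3 digits → 096° and 3.03385′; 96 + 3.03385/60 = 96.0505642
  E → positive
Point 3:
  Lat: 27′ + 8.8″ = 27.14667′; 76 + 27.14667/60 = 76.4524444
  S → negative
  Longitude: 90° + 48/60 + 50.95/3600 = 90 + 0.800000 + 0.014153 = 90.8141528
  W → negative
Point 4:
  φ: degrees = first 2 digits = 41, minutes = 15.456; 41 + 15.456/60 = 41.2576000
  S → negative
  Lon: degrees = first 3 digits = 86, minutes = 49.20182; 86 + 49.20182/60 = 86.8200303
  W ⇒ negate

1. 89.559455, -96.724767
2. -85.382205, 96.050564
3. -76.452444, -90.814153
4. -41.257600, -86.820030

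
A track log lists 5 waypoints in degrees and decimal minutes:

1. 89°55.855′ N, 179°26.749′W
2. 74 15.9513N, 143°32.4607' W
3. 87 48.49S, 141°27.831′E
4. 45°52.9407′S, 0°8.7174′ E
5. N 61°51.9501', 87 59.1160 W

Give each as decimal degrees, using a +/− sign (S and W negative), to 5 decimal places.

Point 1:
  φ: 55.855′ = 0.930917°; total 89.930917
  N → positive
  λ: 179 + 26.749/60 = 179.445817
  W → negative
Point 2:
  φ: 15.9513′ = 0.265855°; total 74.265855
  N ⇒ keep positive
  Lon: 143 + 32.4607/60 = 143.541012
  hemisphere W, so the sign is −
Point 3:
  Latitude: 48.49′ = 0.808167°; total 87.808167
  S → negative
  Longitude: 27.831′ = 0.463850°; total 141.463850
  E → positive
Point 4:
  Lat: 45 + 52.9407/60 = 45.882345
  S → negative
  Longitude: 0 + 8.7174/60 = 0.145290
  E → positive
Point 5:
  φ: 61 + 51.9501/60 = 61.865835
  N → positive
  λ: 59.116′ = 0.985267°; total 87.985267
  W ⇒ negate

1. 89.93092, -179.44582
2. 74.26586, -143.54101
3. -87.80817, 141.46385
4. -45.88235, 0.14529
5. 61.86584, -87.98527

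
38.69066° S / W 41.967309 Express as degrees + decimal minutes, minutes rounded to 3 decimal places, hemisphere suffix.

38° 41.440′ S, 41° 58.039′ W

Latitude: minutes = (38.690660 − 38) × 60 = 41.43960
Longitude: minutes = (41.967309 − 41) × 60 = 58.03854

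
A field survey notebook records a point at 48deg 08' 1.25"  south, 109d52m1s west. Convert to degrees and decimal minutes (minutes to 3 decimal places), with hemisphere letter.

Latitude: 8 + 1.25/60 = 8.02083′
Longitude: seconds/60 = 0.01667; minutes = 52 + 0.01667 = 52.01667

48° 8.021′ S, 109° 52.017′ W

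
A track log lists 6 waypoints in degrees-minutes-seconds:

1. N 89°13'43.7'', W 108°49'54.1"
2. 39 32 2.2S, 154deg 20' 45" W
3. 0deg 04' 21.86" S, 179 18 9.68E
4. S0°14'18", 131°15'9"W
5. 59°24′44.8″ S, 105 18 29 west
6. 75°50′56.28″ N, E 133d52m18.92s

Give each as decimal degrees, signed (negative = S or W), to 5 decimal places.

1. 89.22881, -108.83169
2. -39.53394, -154.34583
3. -0.07274, 179.30269
4. -0.23833, -131.25250
5. -59.41244, -105.30806
6. 75.84897, 133.87192

Point 1:
  φ: 89 + 13/60 + 43.7/3600 = 89.228806
  N ⇒ keep positive
  Lon: 108° + 49/60 + 54.1/3600 = 108 + 0.816667 + 0.015028 = 108.831694
  W → negative
Point 2:
  Lat: 39° + 32/60 + 2.2/3600 = 39 + 0.533333 + 0.000611 = 39.533944
  S → negative
  Longitude: 20′ + 45″ = 20.75000′; 154 + 20.75000/60 = 154.345833
  hemisphere W, so the sign is −
Point 3:
  Latitude: 4′ + 21.86″ = 4.36433′; 0 + 4.36433/60 = 0.072739
  S → negative
  Lon: 179 + 18/60 + 9.68/3600 = 179.302689
  E ⇒ keep positive
Point 4:
  φ: 0° + 14/60 + 18/3600 = 0 + 0.233333 + 0.005000 = 0.238333
  S ⇒ negate
  λ: 131° + 15/60 + 9/3600 = 131 + 0.250000 + 0.002500 = 131.252500
  hemisphere W, so the sign is −
Point 5:
  Lat: 59° + 24/60 + 44.8/3600 = 59 + 0.400000 + 0.012444 = 59.412444
  hemisphere S, so the sign is −
  Lon: 105 + 18/60 + 29/3600 = 105.308056
  hemisphere W, so the sign is −
Point 6:
  φ: 50′ + 56.28″ = 50.93800′; 75 + 50.93800/60 = 75.848967
  N ⇒ keep positive
  Longitude: 133 + 52/60 + 18.92/3600 = 133.871922
  E ⇒ keep positive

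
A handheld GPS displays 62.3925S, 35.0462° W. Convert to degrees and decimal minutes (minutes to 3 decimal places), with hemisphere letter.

62° 23.550′ S, 35° 2.772′ W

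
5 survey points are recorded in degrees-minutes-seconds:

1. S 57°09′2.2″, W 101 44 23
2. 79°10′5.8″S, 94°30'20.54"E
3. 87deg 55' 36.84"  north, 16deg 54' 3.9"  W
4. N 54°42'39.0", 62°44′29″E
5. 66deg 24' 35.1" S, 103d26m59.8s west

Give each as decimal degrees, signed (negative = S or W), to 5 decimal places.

Point 1:
  Lat: 57° + 9/60 + 2.2/3600 = 57 + 0.150000 + 0.000611 = 57.150611
  hemisphere S, so the sign is −
  Lon: 101 + 44/60 + 23/3600 = 101.739722
  W → negative
Point 2:
  Latitude: 79° + 10/60 + 5.8/3600 = 79 + 0.166667 + 0.001611 = 79.168278
  S ⇒ negate
  Longitude: 94 + 30/60 + 20.54/3600 = 94.505706
  E → positive
Point 3:
  Latitude: 87° + 55/60 + 36.84/3600 = 87 + 0.916667 + 0.010233 = 87.926900
  N → positive
  λ: 16 + 54/60 + 3.9/3600 = 16.901083
  hemisphere W, so the sign is −
Point 4:
  Lat: 54 + 42/60 + 39/3600 = 54.710833
  N → positive
  λ: 44′ + 29″ = 44.48333′; 62 + 44.48333/60 = 62.741389
  E → positive
Point 5:
  φ: 66° + 24/60 + 35.1/3600 = 66 + 0.400000 + 0.009750 = 66.409750
  S ⇒ negate
  Lon: 26′ + 59.8″ = 26.99667′; 103 + 26.99667/60 = 103.449944
  W ⇒ negate

1. -57.15061, -101.73972
2. -79.16828, 94.50571
3. 87.92690, -16.90108
4. 54.71083, 62.74139
5. -66.40975, -103.44994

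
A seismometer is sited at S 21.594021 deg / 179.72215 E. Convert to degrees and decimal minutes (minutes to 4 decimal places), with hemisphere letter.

21° 35.6413′ S, 179° 43.3290′ E

φ: fractional part 0.594021 → 35.641260 minutes
λ: fractional part 0.722150 → 43.329000 minutes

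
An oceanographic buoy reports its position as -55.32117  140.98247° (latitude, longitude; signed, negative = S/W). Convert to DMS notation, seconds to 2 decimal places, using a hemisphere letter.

55°19′16.21″ S, 140°58′56.89″ E

Latitude is negative → S; |value| = 55.321170
Latitude: 0.321170° → 19.27020′; 0.27020 × 60 = 16.2120″
Longitude: whole degrees 140; 58.94820′ → 58′ and 56.8920″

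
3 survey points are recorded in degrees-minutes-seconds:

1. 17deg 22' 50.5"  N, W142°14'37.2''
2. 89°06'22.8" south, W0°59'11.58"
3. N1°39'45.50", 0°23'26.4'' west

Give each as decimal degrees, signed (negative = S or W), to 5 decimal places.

Point 1:
  Latitude: 17 + 22/60 + 50.5/3600 = 17.380694
  N ⇒ keep positive
  Lon: 142° + 14/60 + 37.2/3600 = 142 + 0.233333 + 0.010333 = 142.243667
  hemisphere W, so the sign is −
Point 2:
  φ: 89° + 6/60 + 22.8/3600 = 89 + 0.100000 + 0.006333 = 89.106333
  S ⇒ negate
  Longitude: 59′ + 11.58″ = 59.19300′; 0 + 59.19300/60 = 0.986550
  W → negative
Point 3:
  Lat: 39′ + 45.5″ = 39.75833′; 1 + 39.75833/60 = 1.662639
  N → positive
  λ: 0 + 23/60 + 26.4/3600 = 0.390667
  W ⇒ negate

1. 17.38069, -142.24367
2. -89.10633, -0.98655
3. 1.66264, -0.39067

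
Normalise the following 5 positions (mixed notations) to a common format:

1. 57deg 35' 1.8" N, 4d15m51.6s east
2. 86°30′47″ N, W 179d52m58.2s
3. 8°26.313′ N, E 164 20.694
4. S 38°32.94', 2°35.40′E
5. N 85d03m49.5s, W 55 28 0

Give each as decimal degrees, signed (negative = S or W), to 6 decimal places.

Point 1:
  Latitude: 35′ + 1.8″ = 35.03000′; 57 + 35.03000/60 = 57.5838333
  N → positive
  Lon: 4° + 15/60 + 51.6/3600 = 4 + 0.250000 + 0.014333 = 4.2643333
  E → positive
Point 2:
  Latitude: 30′ + 47″ = 30.78333′; 86 + 30.78333/60 = 86.5130556
  N → positive
  Longitude: 179° + 52/60 + 58.2/3600 = 179 + 0.866667 + 0.016167 = 179.8828333
  hemisphere W, so the sign is −
Point 3:
  φ: 26.313′ = 0.438550°; total 8.4385500
  N → positive
  Longitude: 20.694′ = 0.344900°; total 164.3449000
  E ⇒ keep positive
Point 4:
  Lat: 38 + 32.94/60 = 38.5490000
  S → negative
  Lon: 35.4′ = 0.590000°; total 2.5900000
  E → positive
Point 5:
  Latitude: 85 + 3/60 + 49.5/3600 = 85.0637500
  N ⇒ keep positive
  Lon: 55 + 28/60 + 0/3600 = 55.4666667
  W → negative

1. 57.583833, 4.264333
2. 86.513056, -179.882833
3. 8.438550, 164.344900
4. -38.549000, 2.590000
5. 85.063750, -55.466667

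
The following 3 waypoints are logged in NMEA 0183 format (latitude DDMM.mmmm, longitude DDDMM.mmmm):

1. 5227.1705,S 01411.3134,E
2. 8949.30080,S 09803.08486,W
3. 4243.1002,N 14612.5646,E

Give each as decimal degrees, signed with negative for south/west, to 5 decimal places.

1. -52.45284, 14.18856
2. -89.82168, -98.05141
3. 42.71834, 146.20941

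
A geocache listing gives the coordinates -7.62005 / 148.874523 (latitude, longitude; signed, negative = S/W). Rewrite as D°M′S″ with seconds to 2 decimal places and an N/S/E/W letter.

7°37′12.18″ S, 148°52′28.28″ E

Latitude is negative → S; |value| = 7.620050
φ: 0.620050° → 37.20300′; 0.20300 × 60 = 12.1800″
Longitude: whole degrees 148; 52.47138′ → 52′ and 28.2828″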